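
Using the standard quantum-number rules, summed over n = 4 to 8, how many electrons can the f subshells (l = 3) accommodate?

An f subshell (l = 3) exists for every n ≥ 4, so shells n = 4, 5, 6, 7, 8 each contribute one — 5 subshells.
Since each f subshell holds 2(2·3+1) = 14 electrons, the total is 5 × 14 = 70.

70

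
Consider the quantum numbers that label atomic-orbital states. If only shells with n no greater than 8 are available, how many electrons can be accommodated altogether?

408

Total orbitals = 1² + 2² + 3² + 4² + 5² + 6² + 7² + 8² = 204. Doubling for spin gives 408 electrons.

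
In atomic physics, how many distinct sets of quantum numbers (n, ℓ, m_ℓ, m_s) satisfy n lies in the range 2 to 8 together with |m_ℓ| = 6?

12

Go shell by shell, enumerating (ℓ, m_ℓ) with |m_ℓ| = 6:
n=7 → 2; n=8 → 4.
Orbitals: 2 + 4 = 6. Including both spin states (m_s = ±1/2) gives 2 × 6 = 12 states.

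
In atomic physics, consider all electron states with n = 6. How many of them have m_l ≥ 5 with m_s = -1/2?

Orbitals with m_l ≥ 5, by l: l=5 → 1.
Orbitals: 1. With m_s fixed to a single value there is one state per orbital, giving 1 state.

1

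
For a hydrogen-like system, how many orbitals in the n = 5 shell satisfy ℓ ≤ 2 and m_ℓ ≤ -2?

1

For n = 5, ℓ ranges over 0 … 4.
The (ℓ, m_ℓ) pairs meeting ℓ ≤ 2 and m_ℓ ≤ -2 give: ℓ=2 → 1.
Total orbitals: 1.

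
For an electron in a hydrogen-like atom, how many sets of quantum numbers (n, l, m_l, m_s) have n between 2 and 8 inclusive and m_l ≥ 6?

For each n in the range, tally the orbitals obeying m_l ≥ 6:
n=7 → 1; n=8 → 3.
Orbitals: 1 + 3 = 4. Including both spin states (m_s = ±1/2) gives 2 × 4 = 8 states.

8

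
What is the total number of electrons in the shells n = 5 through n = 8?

Shell n has n² orbitals: 5²=25 + 6²=36 + 7²=49 + 8²=64 = 174 orbitals.
Two spin states per orbital: 2 × 174 = 348 electrons.

348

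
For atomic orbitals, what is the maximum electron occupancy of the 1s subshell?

A subshell with ℓ = 0 has 2ℓ+1 = 1 orbital, each holding 2 electrons (spin ±1/2), so 1 × 2 = 2.

2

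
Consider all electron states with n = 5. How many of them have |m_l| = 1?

16

With n = 5 the allowed l are 0, 1, …, 4.
Contributions: l=1 → 2; l=2 → 2; l=3 → 2; l=4 → 2.
Orbitals: 2 + 2 + 2 + 2 = 8. Each orbital carries two spin states, so 8 × 2 = 16 states.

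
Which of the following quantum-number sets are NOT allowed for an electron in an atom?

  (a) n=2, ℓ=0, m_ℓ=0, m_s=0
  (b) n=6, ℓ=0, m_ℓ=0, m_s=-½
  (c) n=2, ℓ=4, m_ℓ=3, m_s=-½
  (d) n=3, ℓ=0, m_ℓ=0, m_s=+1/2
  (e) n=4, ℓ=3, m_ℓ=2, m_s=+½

(a) and (c)

(a) has m_s = 0, but an electron's spin must be ±1/2.
(c) has ℓ = 4 ≥ n = 2, violating 0 ≤ ℓ ≤ n−1.
The remaining sets (b), (d), (e) satisfy all four rules.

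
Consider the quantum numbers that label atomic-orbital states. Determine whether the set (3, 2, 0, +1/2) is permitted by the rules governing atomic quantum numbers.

Allowed

n = 3 is a positive integer. ℓ = 2 satisfies 0 ≤ ℓ ≤ n−1 = 2. m_ℓ = 0 lies in the range −ℓ … +ℓ (here −2 … 2). m_s = +1/2 is one of ±1/2.
All four constraints are satisfied.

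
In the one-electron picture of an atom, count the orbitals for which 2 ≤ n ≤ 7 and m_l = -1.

21

Count contributing orbitals for each principal shell:
n=2 → 1; n=3 → 2; n=4 → 3; n=5 → 4; n=6 → 5; n=7 → 6.
Total orbitals: 1 + 2 + 3 + 4 + 5 + 6 = 21.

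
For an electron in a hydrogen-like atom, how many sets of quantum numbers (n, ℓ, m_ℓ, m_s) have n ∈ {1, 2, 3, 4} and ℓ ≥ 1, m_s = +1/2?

26

Go shell by shell, enumerating (ℓ, m_ℓ) with ℓ ≥ 1:
n=2 → 3; n=3 → 8; n=4 → 15.
Orbitals: 3 + 8 + 15 = 26. With m_s fixed to +1/2 there is one state per orbital, so 26 states.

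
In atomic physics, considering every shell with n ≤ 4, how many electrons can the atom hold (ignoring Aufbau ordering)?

60

Total orbitals = 1² + 2² + 3² + 4² = 30. Doubling for spin gives 60 electrons.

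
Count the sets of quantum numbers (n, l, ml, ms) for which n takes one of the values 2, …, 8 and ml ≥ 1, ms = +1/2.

84

Count contributing orbitals for each principal shell:
n=2 → 1; n=3 → 3; n=4 → 6; n=5 → 10; n=6 → 15; n=7 → 21; n=8 → 28.
Orbitals: 1 + 3 + 6 + 10 + 15 + 21 + 28 = 84. With ms fixed to +1/2 there is one state per orbital, so 84 states.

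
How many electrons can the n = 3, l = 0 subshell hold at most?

A subshell with l = 0 has 2l+1 = 1 orbital, each holding 2 electrons (spin ±1/2), so 1 × 2 = 2.

2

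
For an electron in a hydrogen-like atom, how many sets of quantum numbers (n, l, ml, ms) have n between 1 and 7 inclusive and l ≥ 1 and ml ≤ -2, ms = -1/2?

35

Treat each shell separately and count matching orbitals:
n=3 → 1; n=4 → 3; n=5 → 6; n=6 → 10; n=7 → 15.
Orbitals: 1 + 3 + 6 + 10 + 15 = 35. With ms fixed to -1/2 there is one state per orbital, so 35 states.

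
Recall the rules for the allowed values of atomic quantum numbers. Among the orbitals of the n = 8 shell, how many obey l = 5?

Orbitals with l = 5, by l: l=5 → 11.
Total orbitals: 11.

11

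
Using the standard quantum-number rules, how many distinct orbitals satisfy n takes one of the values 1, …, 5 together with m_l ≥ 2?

10

Work shell by shell — for each n, count the (l, m_l) pairs that satisfy m_l ≥ 2:
n=3 → 1; n=4 → 3; n=5 → 6.
Total orbitals: 1 + 3 + 6 = 10.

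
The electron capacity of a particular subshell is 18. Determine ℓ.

2(2ℓ+1) = 18 ⇒ 2ℓ+1 = 9 ⇒ ℓ = 4.

ℓ = 4 (g)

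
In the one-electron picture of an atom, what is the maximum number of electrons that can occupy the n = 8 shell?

A shell holds 2n² electrons: 2 × 8² = 2 × 64 = 128.

128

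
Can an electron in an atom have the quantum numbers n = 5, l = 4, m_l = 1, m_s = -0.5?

n = 5 is a positive integer. l = 4 satisfies 0 ≤ l ≤ n−1 = 4. m_l = 1 lies in the range −l … +l (here −4 … 4). m_s = -1/2 is one of ±1/2.
All four constraints are satisfied.

Allowed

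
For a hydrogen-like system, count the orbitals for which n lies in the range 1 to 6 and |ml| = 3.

12

For each n in the range, tally the orbitals obeying |ml| = 3:
n=4 → 2; n=5 → 4; n=6 → 6.
Total orbitals: 2 + 4 + 6 = 12.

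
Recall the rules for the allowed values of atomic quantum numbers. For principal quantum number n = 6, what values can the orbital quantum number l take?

l is an integer with 0 ≤ l ≤ n−1, so for n = 6: l = 0, 1, 2, 3, 4, 5.

0, 1, 2, 3, 4, 5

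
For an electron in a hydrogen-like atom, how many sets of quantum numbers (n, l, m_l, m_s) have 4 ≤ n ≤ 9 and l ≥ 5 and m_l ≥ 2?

Per-shell orbital counts meeting the constraint:
n=6 → 4; n=7 → 9; n=8 → 15; n=9 → 22.
Orbitals: 4 + 9 + 15 + 22 = 50. Including both spin states (m_s = ±1/2) gives 2 × 50 = 100 states.

100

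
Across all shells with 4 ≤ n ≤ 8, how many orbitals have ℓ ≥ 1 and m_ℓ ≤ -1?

Go shell by shell, enumerating (ℓ, m_ℓ) with ℓ ≥ 1 and m_ℓ ≤ -1:
n=4 → 6; n=5 → 10; n=6 → 15; n=7 → 21; n=8 → 28.
Total orbitals: 6 + 10 + 15 + 21 + 28 = 80.

80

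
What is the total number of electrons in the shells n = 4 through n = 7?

Shell n has n² orbitals: 4²=16 + 5²=25 + 6²=36 + 7²=49 = 126 orbitals.
Two spin states per orbital: 2 × 126 = 252 electrons.

252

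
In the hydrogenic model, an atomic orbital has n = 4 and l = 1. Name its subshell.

4p

l = 1 corresponds to the letter 'p', so the subshell is 4p.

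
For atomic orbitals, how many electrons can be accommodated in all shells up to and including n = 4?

60

Total orbitals = 1² + 2² + 3² + 4² = 30. Doubling for spin gives 60 electrons.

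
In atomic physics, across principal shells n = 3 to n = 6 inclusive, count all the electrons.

172

Shell n has n² orbitals: 3²=9 + 4²=16 + 5²=25 + 6²=36 = 86 orbitals.
Two spin states per orbital: 2 × 86 = 172 electrons.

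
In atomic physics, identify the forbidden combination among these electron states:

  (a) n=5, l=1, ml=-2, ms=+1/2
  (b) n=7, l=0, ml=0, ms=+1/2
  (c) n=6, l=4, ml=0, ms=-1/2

(a) has |ml| = 2 > l = 1, violating −l ≤ ml ≤ l.
The remaining sets (b), (c) satisfy all four rules.

(a)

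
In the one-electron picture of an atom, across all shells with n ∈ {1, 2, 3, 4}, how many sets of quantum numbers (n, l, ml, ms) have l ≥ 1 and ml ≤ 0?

For each n in the range, tally the orbitals obeying l ≥ 1 and ml ≤ 0:
n=2 → 2; n=3 → 5; n=4 → 9.
Orbitals: 2 + 5 + 9 = 16. Including both spin states (ms = ±1/2) gives 2 × 16 = 32 states.

32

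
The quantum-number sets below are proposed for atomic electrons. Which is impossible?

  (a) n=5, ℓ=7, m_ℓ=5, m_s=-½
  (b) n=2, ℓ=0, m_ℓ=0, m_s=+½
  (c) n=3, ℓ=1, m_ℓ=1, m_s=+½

(a)

(a) has ℓ = 7 ≥ n = 5, violating 0 ≤ ℓ ≤ n−1.
The remaining sets (b), (c) satisfy all four rules.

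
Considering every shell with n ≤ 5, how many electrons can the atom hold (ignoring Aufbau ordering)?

Total orbitals = 1² + 2² + 3² + 4² + 5² = 55. Doubling for spin gives 110 electrons.

110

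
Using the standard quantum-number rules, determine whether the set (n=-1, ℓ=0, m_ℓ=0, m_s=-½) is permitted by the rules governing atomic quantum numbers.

Not allowed

The principal quantum number must be a positive integer (n ≥ 1), but here n = -1.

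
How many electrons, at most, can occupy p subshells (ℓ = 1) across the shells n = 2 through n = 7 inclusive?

A p subshell (ℓ = 1) exists for every n ≥ 2, so shells n = 2, 3, 4, 5, 6, 7 each contribute one — 6 subshells.
Since each p subshell holds 2(2·1+1) = 6 electrons, the total is 6 × 6 = 36.

36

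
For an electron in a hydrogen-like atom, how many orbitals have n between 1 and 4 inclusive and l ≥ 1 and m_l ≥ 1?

10

Work shell by shell — for each n, count the (l, m_l) pairs that satisfy l ≥ 1 and m_l ≥ 1:
n=2 → 1; n=3 → 3; n=4 → 6.
Total orbitals: 1 + 3 + 6 = 10.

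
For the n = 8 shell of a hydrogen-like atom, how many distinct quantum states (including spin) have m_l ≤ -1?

Orbitals with m_l ≤ -1, by l: l=1 → 1; l=2 → 2; l=3 → 3; l=4 → 4; l=5 → 5; l=6 → 6; l=7 → 7.
Orbitals: 1 + 2 + 3 + 4 + 5 + 6 + 7 = 28. Each orbital carries two spin states, so 28 × 2 = 56 states.

56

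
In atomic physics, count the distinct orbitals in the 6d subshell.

A subshell has 2l+1 orbitals; with l = 2, that's 5.

5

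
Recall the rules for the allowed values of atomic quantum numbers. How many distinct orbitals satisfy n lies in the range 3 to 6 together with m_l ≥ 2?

20

Per-shell orbital counts meeting the constraint:
n=3 → 1; n=4 → 3; n=5 → 6; n=6 → 10.
Total orbitals: 1 + 3 + 6 + 10 = 20.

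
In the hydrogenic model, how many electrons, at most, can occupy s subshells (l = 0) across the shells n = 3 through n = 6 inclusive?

An s subshell (l = 0) exists for every n ≥ 1, so shells n = 3, 4, 5, 6 each contribute one — 4 subshells.
Since each s subshell holds 2(2·0+1) = 2 electrons, the total is 4 × 2 = 8.

8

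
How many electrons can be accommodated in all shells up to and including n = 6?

182

Total orbitals = 1² + 2² + 3² + 4² + 5² + 6² = 91. Doubling for spin gives 182 electrons.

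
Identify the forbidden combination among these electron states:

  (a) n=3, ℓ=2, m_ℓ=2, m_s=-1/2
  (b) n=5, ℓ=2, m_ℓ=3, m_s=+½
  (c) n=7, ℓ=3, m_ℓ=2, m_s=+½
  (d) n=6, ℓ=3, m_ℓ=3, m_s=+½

(b)

(b) has |m_ℓ| = 3 > ℓ = 2, violating −ℓ ≤ m_ℓ ≤ ℓ.
The remaining sets (a), (c), (d) satisfy all four rules.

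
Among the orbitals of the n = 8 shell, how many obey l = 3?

7

For n = 8, l ranges over 0 … 7.
Per l-value: l=3 → 7.
Total orbitals: 7.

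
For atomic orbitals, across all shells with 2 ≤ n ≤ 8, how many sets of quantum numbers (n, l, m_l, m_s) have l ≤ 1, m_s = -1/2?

28

Per-shell orbital counts meeting the constraint:
n=2 → 4; n=3 → 4; n=4 → 4; n=5 → 4; n=6 → 4; n=7 → 4; n=8 → 4.
Orbitals: 4 + 4 + 4 + 4 + 4 + 4 + 4 = 28. With m_s fixed to -1/2 there is one state per orbital, so 28 states.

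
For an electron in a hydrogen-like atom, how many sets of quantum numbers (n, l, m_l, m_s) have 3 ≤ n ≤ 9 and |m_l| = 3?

Per-shell orbital counts meeting the constraint:
n=4 → 2; n=5 → 4; n=6 → 6; n=7 → 8; n=8 → 10; n=9 → 12.
Orbitals: 2 + 4 + 6 + 8 + 10 + 12 = 42. Including both spin states (m_s = ±1/2) gives 2 × 42 = 84 states.

84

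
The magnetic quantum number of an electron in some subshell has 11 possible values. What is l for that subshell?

l = 5

ml ranges over 2l+1 integers, so 2l+1 = 11 ⇒ l = 5.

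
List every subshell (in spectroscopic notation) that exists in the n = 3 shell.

3s, 3p, 3d

For n = 3, l runs from 0 to 2. In spectroscopic notation l = 0,1,2,… ↔ s,p,d,f,g,h,i, so the subshells are 3s, 3p, 3d.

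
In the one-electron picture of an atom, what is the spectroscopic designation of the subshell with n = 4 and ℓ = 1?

ℓ = 1 corresponds to the letter 'p', so the subshell is 4p.

4p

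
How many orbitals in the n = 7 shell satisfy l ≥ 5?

24

The (l, ml) pairs meeting l ≥ 5 give: l=5 → 11; l=6 → 13.
Total orbitals: 11 + 13 = 24.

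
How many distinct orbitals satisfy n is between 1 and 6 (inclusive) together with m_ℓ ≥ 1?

Work shell by shell — for each n, count the (ℓ, m_ℓ) pairs that satisfy m_ℓ ≥ 1:
n=2 → 1; n=3 → 3; n=4 → 6; n=5 → 10; n=6 → 15.
Total orbitals: 1 + 3 + 6 + 10 + 15 = 35.

35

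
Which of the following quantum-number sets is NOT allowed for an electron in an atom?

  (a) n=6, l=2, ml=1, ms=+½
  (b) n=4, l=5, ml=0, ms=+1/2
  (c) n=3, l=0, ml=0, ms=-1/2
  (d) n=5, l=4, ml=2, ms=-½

(b)

(b) has l = 5 ≥ n = 4, violating 0 ≤ l ≤ n−1.
The remaining sets (a), (c), (d) satisfy all four rules.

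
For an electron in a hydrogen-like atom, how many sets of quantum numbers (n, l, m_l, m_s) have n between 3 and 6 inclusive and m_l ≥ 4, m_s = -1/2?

4

Per-shell orbital counts meeting the constraint:
n=5 → 1; n=6 → 3.
Orbitals: 1 + 3 = 4. With m_s fixed to -1/2 there is one state per orbital, so 4 states.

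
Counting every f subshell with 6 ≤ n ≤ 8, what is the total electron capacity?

An f subshell (l = 3) exists for every n ≥ 4, so shells n = 6, 7, 8 each contribute one — 3 subshells.
Since each f subshell holds 2(2·3+1) = 14 electrons, the total is 3 × 14 = 42.

42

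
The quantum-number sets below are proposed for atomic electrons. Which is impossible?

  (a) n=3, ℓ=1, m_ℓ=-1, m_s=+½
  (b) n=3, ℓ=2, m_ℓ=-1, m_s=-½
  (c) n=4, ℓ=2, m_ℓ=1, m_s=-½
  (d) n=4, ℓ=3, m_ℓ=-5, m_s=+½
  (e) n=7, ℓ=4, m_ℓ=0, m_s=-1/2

(d)

(d) has |m_ℓ| = 5 > ℓ = 3, violating −ℓ ≤ m_ℓ ≤ ℓ.
The remaining sets (a), (b), (c), (e) satisfy all four rules.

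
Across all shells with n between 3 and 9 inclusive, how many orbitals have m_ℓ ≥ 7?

4

Count contributing orbitals for each principal shell:
n=8 → 1; n=9 → 3.
Total orbitals: 1 + 3 = 4.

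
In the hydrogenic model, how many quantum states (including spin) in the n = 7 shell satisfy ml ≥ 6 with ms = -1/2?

1

For n = 7, l ranges over 0 … 6.
Orbitals with ml ≥ 6, by l: l=6 → 1.
Orbitals: 1. With ms fixed to a single value there is one state per orbital, giving 1 state.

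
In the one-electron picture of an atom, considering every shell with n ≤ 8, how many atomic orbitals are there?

204

Total orbitals = 1² + 2² + 3² + 4² + 5² + 6² + 7² + 8² = 204.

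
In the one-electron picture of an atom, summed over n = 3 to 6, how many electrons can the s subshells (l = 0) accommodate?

8

An s subshell (l = 0) exists for every n ≥ 1, so shells n = 3, 4, 5, 6 each contribute one — 4 subshells.
Since each s subshell holds 2(2·0+1) = 2 electrons, the total is 4 × 2 = 8.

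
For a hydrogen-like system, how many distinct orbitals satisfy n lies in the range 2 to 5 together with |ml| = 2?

Per-shell orbital counts meeting the constraint:
n=3 → 2; n=4 → 4; n=5 → 6.
Total orbitals: 2 + 4 + 6 = 12.

12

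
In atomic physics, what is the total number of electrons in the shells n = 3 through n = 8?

398

Shell n has n² orbitals: 3²=9 + 4²=16 + 5²=25 + 6²=36 + 7²=49 + 8²=64 = 199 orbitals.
Two spin states per orbital: 2 × 199 = 398 electrons.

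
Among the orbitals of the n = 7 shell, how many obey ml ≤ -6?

1

With n = 7 the allowed l are 0, 1, …, 6.
Orbitals with ml ≤ -6, by l: l=6 → 1.
Total orbitals: 1.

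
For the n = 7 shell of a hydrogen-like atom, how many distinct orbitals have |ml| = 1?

12

For n = 7, l ranges over 0 … 6.
Contributions: l=1 → 2; l=2 → 2; l=3 → 2; l=4 → 2; l=5 → 2; l=6 → 2.
Total orbitals: 2 + 2 + 2 + 2 + 2 + 2 = 12.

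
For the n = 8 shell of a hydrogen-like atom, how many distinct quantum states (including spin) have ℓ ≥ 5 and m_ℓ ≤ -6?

Contributions: ℓ=6 → 1; ℓ=7 → 2.
Orbitals: 1 + 2 = 3. Each orbital carries two spin states, so 3 × 2 = 6 states.

6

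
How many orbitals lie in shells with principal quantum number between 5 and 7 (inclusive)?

110

Shell n has n² orbitals: 5²=25 + 6²=36 + 7²=49 = 110 orbitals.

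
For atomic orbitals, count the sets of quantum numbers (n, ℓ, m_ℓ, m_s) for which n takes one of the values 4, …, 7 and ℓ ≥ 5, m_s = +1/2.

35

Count contributing orbitals for each principal shell:
n=6 → 11; n=7 → 24.
Orbitals: 11 + 24 = 35. With m_s fixed to +1/2 there is one state per orbital, so 35 states.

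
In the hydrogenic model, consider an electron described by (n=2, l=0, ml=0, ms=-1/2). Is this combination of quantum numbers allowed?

n = 2 is a positive integer. l = 0 satisfies 0 ≤ l ≤ n−1 = 1. ml = 0 lies in the range −l … +l (here 0). ms = -1/2 is one of ±1/2.
All four constraints are satisfied.

Yes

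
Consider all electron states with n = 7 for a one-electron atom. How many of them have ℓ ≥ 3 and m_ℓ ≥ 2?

The n = 7 shell has ℓ = 0 through 6; check each.
Per ℓ-value: ℓ=3 → 2; ℓ=4 → 3; ℓ=5 → 4; ℓ=6 → 5.
Orbitals: 2 + 3 + 4 + 5 = 14. Each orbital carries two spin states, so 14 × 2 = 28 states.

28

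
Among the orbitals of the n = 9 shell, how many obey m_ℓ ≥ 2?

Go through ℓ = 0, …, 8 (the values permitted for n = 9).
The (ℓ, m_ℓ) pairs meeting m_ℓ ≥ 2 give: ℓ=2 → 1; ℓ=3 → 2; ℓ=4 → 3; ℓ=5 → 4; ℓ=6 → 5; ℓ=7 → 6; ℓ=8 → 7.
Total orbitals: 1 + 2 + 3 + 4 + 5 + 6 + 7 = 28.

28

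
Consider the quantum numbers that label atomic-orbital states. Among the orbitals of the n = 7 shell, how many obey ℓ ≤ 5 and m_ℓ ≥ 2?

The n = 7 shell has ℓ = 0 through 6; check each.
Per ℓ-value: ℓ=2 → 1; ℓ=3 → 2; ℓ=4 → 3; ℓ=5 → 4.
Total orbitals: 1 + 2 + 3 + 4 = 10.

10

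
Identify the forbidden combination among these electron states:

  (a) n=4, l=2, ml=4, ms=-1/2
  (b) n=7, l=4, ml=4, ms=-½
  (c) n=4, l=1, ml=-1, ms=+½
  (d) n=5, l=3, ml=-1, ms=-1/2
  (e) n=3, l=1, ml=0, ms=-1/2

(a) has |ml| = 4 > l = 2, violating −l ≤ ml ≤ l.
The remaining sets (b), (c), (d), (e) satisfy all four rules.

(a)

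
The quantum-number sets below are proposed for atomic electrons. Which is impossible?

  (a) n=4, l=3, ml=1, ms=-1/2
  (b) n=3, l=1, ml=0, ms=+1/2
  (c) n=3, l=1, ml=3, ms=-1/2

(c) has |ml| = 3 > l = 1, violating −l ≤ ml ≤ l.
The remaining sets (a), (b) satisfy all four rules.

(c)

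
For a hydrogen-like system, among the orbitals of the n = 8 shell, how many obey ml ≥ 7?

1

Go through l = 0, …, 7 (the values permitted for n = 8).
Per l-value: l=7 → 1.
Total orbitals: 1.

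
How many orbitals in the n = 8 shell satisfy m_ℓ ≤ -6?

3

Go through ℓ = 0, …, 7 (the values permitted for n = 8).
Orbitals with m_ℓ ≤ -6, by ℓ: ℓ=6 → 1; ℓ=7 → 2.
Total orbitals: 1 + 2 = 3.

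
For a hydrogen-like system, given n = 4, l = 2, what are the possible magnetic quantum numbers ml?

ml takes every integer from −l to +l. With l = 2 that gives the 5 values -2, -1, 0, 1, 2.

-2, -1, 0, 1, 2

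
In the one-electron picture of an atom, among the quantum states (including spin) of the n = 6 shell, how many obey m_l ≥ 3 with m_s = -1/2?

6

With n = 6 the allowed l are 0, 1, …, 5.
Per l-value: l=3 → 1; l=4 → 2; l=5 → 3.
Orbitals: 1 + 2 + 3 = 6. With m_s fixed to a single value there is one state per orbital, giving 6 states.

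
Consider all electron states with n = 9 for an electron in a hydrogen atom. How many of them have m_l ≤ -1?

With n = 9 the allowed l are 0, 1, …, 8.
Per l-value: l=1 → 1; l=2 → 2; l=3 → 3; l=4 → 4; l=5 → 5; l=6 → 6; l=7 → 7; l=8 → 8.
Orbitals: 1 + 2 + 3 + 4 + 5 + 6 + 7 + 8 = 36. Each orbital carries two spin states, so 36 × 2 = 72 states.

72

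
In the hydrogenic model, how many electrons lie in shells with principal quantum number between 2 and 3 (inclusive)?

26

Shell n has n² orbitals: 2²=4 + 3²=9 = 13 orbitals.
Two spin states per orbital: 2 × 13 = 26 electrons.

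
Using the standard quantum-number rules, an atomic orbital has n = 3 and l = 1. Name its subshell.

3p

l = 1 corresponds to the letter 'p', so the subshell is 3p.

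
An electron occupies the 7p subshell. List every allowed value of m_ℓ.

-1, 0, 1

The 7p subshell has ℓ = 1, and m_ℓ takes every integer from −ℓ to +ℓ. With ℓ = 1 that gives the 3 values -1, 0, 1.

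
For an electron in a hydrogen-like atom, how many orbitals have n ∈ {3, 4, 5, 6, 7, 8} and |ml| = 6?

6

Treat each shell separately and count matching orbitals:
n=7 → 2; n=8 → 4.
Total orbitals: 2 + 4 = 6.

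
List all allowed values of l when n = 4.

l is an integer with 0 ≤ l ≤ n−1, so for n = 4: l = 0, 1, 2, 3.

0, 1, 2, 3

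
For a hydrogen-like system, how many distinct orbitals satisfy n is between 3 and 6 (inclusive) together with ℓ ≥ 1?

Treat each shell separately and count matching orbitals:
n=3 → 8; n=4 → 15; n=5 → 24; n=6 → 35.
Total orbitals: 8 + 15 + 24 + 35 = 82.

82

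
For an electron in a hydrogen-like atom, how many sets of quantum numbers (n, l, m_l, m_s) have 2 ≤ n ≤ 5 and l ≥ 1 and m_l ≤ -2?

20

Work shell by shell — for each n, count the (l, m_l) pairs that satisfy l ≥ 1 and m_l ≤ -2:
n=3 → 1; n=4 → 3; n=5 → 6.
Orbitals: 1 + 3 + 6 = 10. Including both spin states (m_s = ±1/2) gives 2 × 10 = 20 states.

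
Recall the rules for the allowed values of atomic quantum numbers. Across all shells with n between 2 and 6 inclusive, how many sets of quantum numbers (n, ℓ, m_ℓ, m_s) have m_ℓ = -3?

Per-shell orbital counts meeting the constraint:
n=4 → 1; n=5 → 2; n=6 → 3.
Orbitals: 1 + 2 + 3 = 6. Including both spin states (m_s = ±1/2) gives 2 × 6 = 12 states.

12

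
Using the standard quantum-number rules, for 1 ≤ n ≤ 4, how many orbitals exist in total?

Total orbitals = 1² + 2² + 3² + 4² = 30.

30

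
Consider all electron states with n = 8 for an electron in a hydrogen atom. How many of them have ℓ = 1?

The (ℓ, m_ℓ) pairs meeting ℓ = 1 give: ℓ=1 → 3.
Orbitals: 3. Each orbital carries two spin states, so 3 × 2 = 6 states.

6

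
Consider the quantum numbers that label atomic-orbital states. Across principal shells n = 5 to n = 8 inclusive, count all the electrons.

Shell n has n² orbitals: 5²=25 + 6²=36 + 7²=49 + 8²=64 = 174 orbitals.
Two spin states per orbital: 2 × 174 = 348 electrons.

348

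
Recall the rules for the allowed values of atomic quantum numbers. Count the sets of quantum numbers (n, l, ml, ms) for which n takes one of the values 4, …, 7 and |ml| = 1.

72

Treat each shell separately and count matching orbitals:
n=4 → 6; n=5 → 8; n=6 → 10; n=7 → 12.
Orbitals: 6 + 8 + 10 + 12 = 36. Including both spin states (ms = ±1/2) gives 2 × 36 = 72 states.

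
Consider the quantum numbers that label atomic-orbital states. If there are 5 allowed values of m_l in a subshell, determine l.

m_l ranges over 2l+1 integers, so 2l+1 = 5 ⇒ l = 2.

l = 2 (d)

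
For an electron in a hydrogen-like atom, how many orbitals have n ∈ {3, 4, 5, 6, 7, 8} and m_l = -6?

Per-shell orbital counts meeting the constraint:
n=7 → 1; n=8 → 2.
Total orbitals: 1 + 2 = 3.

3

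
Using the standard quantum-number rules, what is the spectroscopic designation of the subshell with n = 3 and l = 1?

l = 1 corresponds to the letter 'p', so the subshell is 3p.

3p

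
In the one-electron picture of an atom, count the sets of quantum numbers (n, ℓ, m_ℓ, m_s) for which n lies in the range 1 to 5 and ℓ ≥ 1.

Go shell by shell, enumerating (ℓ, m_ℓ) with ℓ ≥ 1:
n=2 → 3; n=3 → 8; n=4 → 15; n=5 → 24.
Orbitals: 3 + 8 + 15 + 24 = 50. Including both spin states (m_s = ±1/2) gives 2 × 50 = 100 states.

100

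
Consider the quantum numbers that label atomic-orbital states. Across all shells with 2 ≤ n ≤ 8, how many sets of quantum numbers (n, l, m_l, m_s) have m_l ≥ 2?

112

For each n in the range, tally the orbitals obeying m_l ≥ 2:
n=3 → 1; n=4 → 3; n=5 → 6; n=6 → 10; n=7 → 15; n=8 → 21.
Orbitals: 1 + 3 + 6 + 10 + 15 + 21 = 56. Including both spin states (m_s = ±1/2) gives 2 × 56 = 112 states.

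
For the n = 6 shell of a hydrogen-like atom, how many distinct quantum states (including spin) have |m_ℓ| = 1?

20

Go through ℓ = 0, …, 5 (the values permitted for n = 6).
Orbitals with |m_ℓ| = 1, by ℓ: ℓ=1 → 2; ℓ=2 → 2; ℓ=3 → 2; ℓ=4 → 2; ℓ=5 → 2.
Orbitals: 2 + 2 + 2 + 2 + 2 = 10. Each orbital carries two spin states, so 10 × 2 = 20 states.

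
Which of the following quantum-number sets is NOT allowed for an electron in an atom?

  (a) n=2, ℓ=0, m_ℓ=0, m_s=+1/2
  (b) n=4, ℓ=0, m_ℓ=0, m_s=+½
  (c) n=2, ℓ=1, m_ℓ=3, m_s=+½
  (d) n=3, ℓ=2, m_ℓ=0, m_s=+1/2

(c) has |m_ℓ| = 3 > ℓ = 1, violating −ℓ ≤ m_ℓ ≤ ℓ.
The remaining sets (a), (b), (d) satisfy all four rules.

(c)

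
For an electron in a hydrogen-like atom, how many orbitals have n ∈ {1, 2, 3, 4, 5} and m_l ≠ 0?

40

For each n in the range, tally the orbitals obeying m_l ≠ 0:
n=2 → 2; n=3 → 6; n=4 → 12; n=5 → 20.
Total orbitals: 2 + 6 + 12 + 20 = 40.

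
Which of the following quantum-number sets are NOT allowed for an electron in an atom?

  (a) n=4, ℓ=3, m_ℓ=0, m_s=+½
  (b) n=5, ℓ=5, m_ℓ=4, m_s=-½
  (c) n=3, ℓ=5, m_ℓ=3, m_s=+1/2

(b) and (c)

(b) has ℓ = 5 ≥ n = 5, violating 0 ≤ ℓ ≤ n−1.
(c) has ℓ = 5 ≥ n = 3, violating 0 ≤ ℓ ≤ n−1.
The remaining set (a) satisfies all four rules.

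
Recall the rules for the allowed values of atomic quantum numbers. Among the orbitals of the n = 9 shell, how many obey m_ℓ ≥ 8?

For n = 9, ℓ ranges over 0 … 8.
Orbitals with m_ℓ ≥ 8, by ℓ: ℓ=8 → 1.
Total orbitals: 1.

1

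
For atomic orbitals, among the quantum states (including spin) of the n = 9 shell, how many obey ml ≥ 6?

12

Contributions: l=6 → 1; l=7 → 2; l=8 → 3.
Orbitals: 1 + 2 + 3 = 6. Each orbital carries two spin states, so 6 × 2 = 12 states.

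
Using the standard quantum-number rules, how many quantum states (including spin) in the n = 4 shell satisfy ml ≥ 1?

12

The n = 4 shell has l = 0 through 3; check each.
Orbitals with ml ≥ 1, by l: l=1 → 1; l=2 → 2; l=3 → 3.
Orbitals: 1 + 2 + 3 = 6. Each orbital carries two spin states, so 6 × 2 = 12 states.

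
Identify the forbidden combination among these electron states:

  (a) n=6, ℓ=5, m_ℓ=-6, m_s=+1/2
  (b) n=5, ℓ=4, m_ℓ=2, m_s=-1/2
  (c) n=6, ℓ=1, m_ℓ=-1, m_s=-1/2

(a)

(a) has |m_ℓ| = 6 > ℓ = 5, violating −ℓ ≤ m_ℓ ≤ ℓ.
The remaining sets (b), (c) satisfy all four rules.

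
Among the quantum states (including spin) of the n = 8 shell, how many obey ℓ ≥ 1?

126

The n = 8 shell has ℓ = 0 through 7; check each.
Orbitals with ℓ ≥ 1, by ℓ: ℓ=1 → 3; ℓ=2 → 5; ℓ=3 → 7; ℓ=4 → 9; ℓ=5 → 11; ℓ=6 → 13; ℓ=7 → 15.
Orbitals: 3 + 5 + 7 + 9 + 11 + 13 + 15 = 63. Each orbital carries two spin states, so 63 × 2 = 126 states.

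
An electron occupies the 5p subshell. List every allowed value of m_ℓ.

-1, 0, 1

The 5p subshell has ℓ = 1, and m_ℓ takes every integer from −ℓ to +ℓ. With ℓ = 1 that gives the 3 values -1, 0, 1.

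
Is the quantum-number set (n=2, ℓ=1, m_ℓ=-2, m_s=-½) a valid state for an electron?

The magnetic quantum number must satisfy −ℓ ≤ m_ℓ ≤ ℓ. With ℓ = 1, m_ℓ can only be -1, 0, 1, so m_ℓ = -2 is forbidden.

Invalid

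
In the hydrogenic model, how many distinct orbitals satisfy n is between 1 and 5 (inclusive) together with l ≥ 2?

For each n in the range, tally the orbitals obeying l ≥ 2:
n=3 → 5; n=4 → 12; n=5 → 21.
Total orbitals: 5 + 12 + 21 = 38.

38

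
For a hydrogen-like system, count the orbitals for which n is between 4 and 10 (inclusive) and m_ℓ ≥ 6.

20

Count contributing orbitals for each principal shell:
n=7 → 1; n=8 → 3; n=9 → 6; n=10 → 10.
Total orbitals: 1 + 3 + 6 + 10 = 20.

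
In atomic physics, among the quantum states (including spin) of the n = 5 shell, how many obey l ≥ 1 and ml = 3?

4

The n = 5 shell has l = 0 through 4; check each.
Per l-value: l=3 → 1; l=4 → 1.
Orbitals: 1 + 1 = 2. Each orbital carries two spin states, so 2 × 2 = 4 states.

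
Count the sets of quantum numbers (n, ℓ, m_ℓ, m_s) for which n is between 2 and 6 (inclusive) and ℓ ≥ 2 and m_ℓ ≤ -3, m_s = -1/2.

10

For each n in the range, tally the orbitals obeying ℓ ≥ 2 and m_ℓ ≤ -3:
n=4 → 1; n=5 → 3; n=6 → 6.
Orbitals: 1 + 3 + 6 = 10. With m_s fixed to -1/2 there is one state per orbital, so 10 states.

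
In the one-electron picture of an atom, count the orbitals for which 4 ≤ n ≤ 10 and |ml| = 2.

70

Go shell by shell, enumerating (l, ml) with |ml| = 2:
n=4 → 4; n=5 → 6; n=6 → 8; n=7 → 10; n=8 → 12; n=9 → 14; n=10 → 16.
Total orbitals: 4 + 6 + 8 + 10 + 12 + 14 + 16 = 70.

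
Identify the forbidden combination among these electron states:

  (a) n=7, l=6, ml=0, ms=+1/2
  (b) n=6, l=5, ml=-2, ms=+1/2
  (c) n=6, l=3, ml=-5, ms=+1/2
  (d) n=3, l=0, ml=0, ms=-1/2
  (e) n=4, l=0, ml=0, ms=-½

(c)

(c) has |ml| = 5 > l = 3, violating −l ≤ ml ≤ l.
The remaining sets (a), (b), (d), (e) satisfy all four rules.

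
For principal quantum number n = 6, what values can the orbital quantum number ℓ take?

ℓ is an integer with 0 ≤ ℓ ≤ n−1, so for n = 6: ℓ = 0, 1, 2, 3, 4, 5.

0, 1, 2, 3, 4, 5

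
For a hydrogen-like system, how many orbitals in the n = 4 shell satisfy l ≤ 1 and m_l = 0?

2

For n = 4, l ranges over 0 … 3.
Contributions: l=0 → 1; l=1 → 1.
Total orbitals: 1 + 1 = 2.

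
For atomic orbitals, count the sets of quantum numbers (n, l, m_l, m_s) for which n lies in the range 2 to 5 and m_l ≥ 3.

8

Go shell by shell, enumerating (l, m_l) with m_l ≥ 3:
n=4 → 1; n=5 → 3.
Orbitals: 1 + 3 = 4. Including both spin states (m_s = ±1/2) gives 2 × 4 = 8 states.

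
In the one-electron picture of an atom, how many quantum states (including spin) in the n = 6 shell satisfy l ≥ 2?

64

Go through l = 0, …, 5 (the values permitted for n = 6).
The (l, ml) pairs meeting l ≥ 2 give: l=2 → 5; l=3 → 7; l=4 → 9; l=5 → 11.
Orbitals: 5 + 7 + 9 + 11 = 32. Each orbital carries two spin states, so 32 × 2 = 64 states.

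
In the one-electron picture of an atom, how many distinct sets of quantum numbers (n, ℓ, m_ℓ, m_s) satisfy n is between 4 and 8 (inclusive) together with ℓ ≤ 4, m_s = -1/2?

116

Go shell by shell, enumerating (ℓ, m_ℓ) with ℓ ≤ 4:
n=4 → 16; n=5 → 25; n=6 → 25; n=7 → 25; n=8 → 25.
Orbitals: 16 + 25 + 25 + 25 + 25 = 116. With m_s fixed to -1/2 there is one state per orbital, so 116 states.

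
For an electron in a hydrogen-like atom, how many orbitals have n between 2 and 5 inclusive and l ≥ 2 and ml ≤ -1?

16

Work shell by shell — for each n, count the (l, ml) pairs that satisfy l ≥ 2 and ml ≤ -1:
n=3 → 2; n=4 → 5; n=5 → 9.
Total orbitals: 2 + 5 + 9 = 16.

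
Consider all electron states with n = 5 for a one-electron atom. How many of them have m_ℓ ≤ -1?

20

With n = 5 the allowed ℓ are 0, 1, …, 4.
Per ℓ-value: ℓ=1 → 1; ℓ=2 → 2; ℓ=3 → 3; ℓ=4 → 4.
Orbitals: 1 + 2 + 3 + 4 = 10. Each orbital carries two spin states, so 10 × 2 = 20 states.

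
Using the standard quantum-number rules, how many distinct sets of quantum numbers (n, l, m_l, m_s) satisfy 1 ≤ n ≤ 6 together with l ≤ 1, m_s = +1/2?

Per-shell orbital counts meeting the constraint:
n=1 → 1; n=2 → 4; n=3 → 4; n=4 → 4; n=5 → 4; n=6 → 4.
Orbitals: 1 + 4 + 4 + 4 + 4 + 4 = 21. With m_s fixed to +1/2 there is one state per orbital, so 21 states.

21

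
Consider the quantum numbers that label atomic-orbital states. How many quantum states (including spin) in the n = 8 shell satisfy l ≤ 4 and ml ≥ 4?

2

Go through l = 0, …, 7 (the values permitted for n = 8).
Per l-value: l=4 → 1.
Orbitals: 1. Each orbital carries two spin states, so 1 × 2 = 2 states.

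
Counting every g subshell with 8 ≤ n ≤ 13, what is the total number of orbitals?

54

A g subshell (l = 4) exists for every n ≥ 5, so shells n = 8, 9, 10, 11, 12, 13 each contribute one — 6 subshells.
Since each g subshell has 2·4+1 = 9 orbitals, the total is 6 × 9 = 54.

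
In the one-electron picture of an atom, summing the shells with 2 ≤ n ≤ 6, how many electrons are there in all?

180

Shell n has n² orbitals: 2²=4 + 3²=9 + 4²=16 + 5²=25 + 6²=36 = 90 orbitals.
Two spin states per orbital: 2 × 90 = 180 electrons.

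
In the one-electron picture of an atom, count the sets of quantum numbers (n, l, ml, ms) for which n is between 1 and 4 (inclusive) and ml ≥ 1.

20

Go shell by shell, enumerating (l, ml) with ml ≥ 1:
n=2 → 1; n=3 → 3; n=4 → 6.
Orbitals: 1 + 3 + 6 = 10. Including both spin states (ms = ±1/2) gives 2 × 10 = 20 states.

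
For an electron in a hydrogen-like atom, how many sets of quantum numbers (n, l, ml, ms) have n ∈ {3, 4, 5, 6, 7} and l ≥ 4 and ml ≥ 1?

56

Go shell by shell, enumerating (l, ml) with l ≥ 4 and ml ≥ 1:
n=5 → 4; n=6 → 9; n=7 → 15.
Orbitals: 4 + 9 + 15 = 28. Including both spin states (ms = ±1/2) gives 2 × 28 = 56 states.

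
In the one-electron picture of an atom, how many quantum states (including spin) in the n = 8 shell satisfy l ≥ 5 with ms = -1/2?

The n = 8 shell has l = 0 through 7; check each.
The (l, ml) pairs meeting l ≥ 5 give: l=5 → 11; l=6 → 13; l=7 → 15.
Orbitals: 11 + 13 + 15 = 39. With ms fixed to a single value there is one state per orbital, giving 39 states.

39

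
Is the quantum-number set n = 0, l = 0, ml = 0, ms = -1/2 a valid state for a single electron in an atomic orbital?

The principal quantum number must be a positive integer (n ≥ 1), but here n = 0.

Invalid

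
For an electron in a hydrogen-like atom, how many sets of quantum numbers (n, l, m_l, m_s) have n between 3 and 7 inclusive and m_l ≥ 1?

110

Count contributing orbitals for each principal shell:
n=3 → 3; n=4 → 6; n=5 → 10; n=6 → 15; n=7 → 21.
Orbitals: 3 + 6 + 10 + 15 + 21 = 55. Including both spin states (m_s = ±1/2) gives 2 × 55 = 110 states.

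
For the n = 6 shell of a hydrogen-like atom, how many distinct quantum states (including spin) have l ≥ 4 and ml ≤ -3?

Per l-value: l=4 → 2; l=5 → 3.
Orbitals: 2 + 3 = 5. Each orbital carries two spin states, so 5 × 2 = 10 states.

10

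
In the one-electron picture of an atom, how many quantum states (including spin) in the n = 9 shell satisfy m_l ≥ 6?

Per l-value: l=6 → 1; l=7 → 2; l=8 → 3.
Orbitals: 1 + 2 + 3 = 6. Each orbital carries two spin states, so 6 × 2 = 12 states.

12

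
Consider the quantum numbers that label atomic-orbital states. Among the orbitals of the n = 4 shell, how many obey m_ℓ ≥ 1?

6

Go through ℓ = 0, …, 3 (the values permitted for n = 4).
Per ℓ-value: ℓ=1 → 1; ℓ=2 → 2; ℓ=3 → 3.
Total orbitals: 1 + 2 + 3 = 6.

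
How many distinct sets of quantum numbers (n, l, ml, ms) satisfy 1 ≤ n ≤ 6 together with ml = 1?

30

Per-shell orbital counts meeting the constraint:
n=2 → 1; n=3 → 2; n=4 → 3; n=5 → 4; n=6 → 5.
Orbitals: 1 + 2 + 3 + 4 + 5 = 15. Including both spin states (ms = ±1/2) gives 2 × 15 = 30 states.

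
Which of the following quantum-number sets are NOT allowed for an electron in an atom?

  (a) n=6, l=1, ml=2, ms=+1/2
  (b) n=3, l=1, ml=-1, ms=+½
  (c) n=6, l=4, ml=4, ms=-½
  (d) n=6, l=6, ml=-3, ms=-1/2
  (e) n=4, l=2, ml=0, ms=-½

(a) has |ml| = 2 > l = 1, violating −l ≤ ml ≤ l.
(d) has l = 6 ≥ n = 6, violating 0 ≤ l ≤ n−1.
The remaining sets (b), (c), (e) satisfy all four rules.

(a) and (d)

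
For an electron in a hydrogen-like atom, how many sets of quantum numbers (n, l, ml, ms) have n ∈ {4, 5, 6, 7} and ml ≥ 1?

Count contributing orbitals for each principal shell:
n=4 → 6; n=5 → 10; n=6 → 15; n=7 → 21.
Orbitals: 6 + 10 + 15 + 21 = 52. Including both spin states (ms = ±1/2) gives 2 × 52 = 104 states.

104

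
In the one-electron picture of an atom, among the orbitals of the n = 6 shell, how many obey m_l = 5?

1

With n = 6 the allowed l are 0, 1, …, 5.
Contributions: l=5 → 1.
Total orbitals: 1.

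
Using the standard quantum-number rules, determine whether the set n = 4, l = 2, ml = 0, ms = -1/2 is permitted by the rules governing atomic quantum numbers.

Allowed

n = 4 is a positive integer. l = 2 satisfies 0 ≤ l ≤ n−1 = 3. ml = 0 lies in the range −l … +l (here −2 … 2). ms = -1/2 is one of ±1/2.
All four constraints are satisfied.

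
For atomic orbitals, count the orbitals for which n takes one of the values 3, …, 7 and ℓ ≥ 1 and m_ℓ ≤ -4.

Work shell by shell — for each n, count the (ℓ, m_ℓ) pairs that satisfy ℓ ≥ 1 and m_ℓ ≤ -4:
n=5 → 1; n=6 → 3; n=7 → 6.
Total orbitals: 1 + 3 + 6 = 10.

10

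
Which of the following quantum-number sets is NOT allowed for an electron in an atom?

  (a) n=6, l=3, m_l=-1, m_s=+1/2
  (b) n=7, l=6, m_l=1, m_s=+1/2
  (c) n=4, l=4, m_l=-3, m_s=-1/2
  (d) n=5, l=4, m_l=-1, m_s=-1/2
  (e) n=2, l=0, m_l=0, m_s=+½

(c) has l = 4 ≥ n = 4, violating 0 ≤ l ≤ n−1.
The remaining sets (a), (b), (d), (e) satisfy all four rules.

(c)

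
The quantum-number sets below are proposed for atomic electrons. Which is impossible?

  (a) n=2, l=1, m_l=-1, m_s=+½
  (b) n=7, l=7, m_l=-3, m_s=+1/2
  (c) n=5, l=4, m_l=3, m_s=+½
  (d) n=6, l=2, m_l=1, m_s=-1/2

(b)

(b) has l = 7 ≥ n = 7, violating 0 ≤ l ≤ n−1.
The remaining sets (a), (c), (d) satisfy all four rules.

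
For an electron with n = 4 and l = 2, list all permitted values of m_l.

-2, -1, 0, 1, 2

m_l takes every integer from −l to +l. With l = 2 that gives the 5 values -2, -1, 0, 1, 2.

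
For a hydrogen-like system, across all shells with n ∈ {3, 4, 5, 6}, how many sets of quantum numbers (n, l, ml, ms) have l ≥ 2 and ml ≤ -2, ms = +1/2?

20

Work shell by shell — for each n, count the (l, ml) pairs that satisfy l ≥ 2 and ml ≤ -2:
n=3 → 1; n=4 → 3; n=5 → 6; n=6 → 10.
Orbitals: 1 + 3 + 6 + 10 = 20. With ms fixed to +1/2 there is one state per orbital, so 20 states.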